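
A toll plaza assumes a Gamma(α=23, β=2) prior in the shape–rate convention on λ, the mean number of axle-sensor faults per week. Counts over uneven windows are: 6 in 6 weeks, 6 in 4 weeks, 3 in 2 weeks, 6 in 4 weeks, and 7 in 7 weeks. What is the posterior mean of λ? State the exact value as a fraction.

Total count: 6 + 6 + 3 + 6 + 7 = 28.
Total exposure: 6 + 4 + 2 + 4 + 7 = 23 weeks.
Posterior: α' = 23 + 28 = 51, β' = 2 + 23 = 25.
Posterior mean = α'/β' = 51/25.

51/25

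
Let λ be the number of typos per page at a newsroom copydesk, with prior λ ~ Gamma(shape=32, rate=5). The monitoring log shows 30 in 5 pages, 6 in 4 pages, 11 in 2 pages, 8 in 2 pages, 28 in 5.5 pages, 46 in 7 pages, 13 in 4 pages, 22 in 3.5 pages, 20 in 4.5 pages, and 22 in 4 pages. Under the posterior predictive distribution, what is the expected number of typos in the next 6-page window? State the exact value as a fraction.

Total count: 30 + 6 + 11 + 8 + 28 + 46 + 13 + 22 + 20 + 22 = 206.
Total exposure: 5 + 4 + 2 + 2 + 5.5 + 7 + 4 + 3.5 + 4.5 + 4 = 41.5 pages.
Gamma(α, β) with Poisson data over total exposure Σt gives posterior Gamma(α+Σx, β+Σt) = Gamma(238, 93/2).
Predictive mean over a 6-page window = T·E[λ|data] = 6·238/(93/2) = 952/31.

952/31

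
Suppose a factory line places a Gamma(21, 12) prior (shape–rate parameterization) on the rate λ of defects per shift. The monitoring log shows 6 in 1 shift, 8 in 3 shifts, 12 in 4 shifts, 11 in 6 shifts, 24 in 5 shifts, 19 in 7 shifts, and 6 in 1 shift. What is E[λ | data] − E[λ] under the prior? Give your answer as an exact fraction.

155/156

Total count: 6 + 8 + 12 + 11 + 24 + 19 + 6 = 86.
Total exposure: 1 + 3 + 4 + 6 + 5 + 7 + 1 = 27 shifts.
Posterior: α' = 21 + 86 = 107, β' = 12 + 27 = 39.
Posterior mean = 107/39 = 107/39; prior mean = 21/12 = 7/4. Difference = 107/39 − 7/4 = 155/156.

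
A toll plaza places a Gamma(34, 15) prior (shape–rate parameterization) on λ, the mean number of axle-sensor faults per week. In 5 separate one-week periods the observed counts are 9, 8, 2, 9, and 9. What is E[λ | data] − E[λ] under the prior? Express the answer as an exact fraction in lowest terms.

77/60

Total count: 9 + 8 + 2 + 9 + 9 = 37.
Total exposure: 5 weeks.
Posterior: α' = 34 + 37 = 71, β' = 15 + 5 = 20.
Posterior mean = 71/20 = 71/20; prior mean = 34/15 = 34/15. Difference = 71/20 − 34/15 = 77/60.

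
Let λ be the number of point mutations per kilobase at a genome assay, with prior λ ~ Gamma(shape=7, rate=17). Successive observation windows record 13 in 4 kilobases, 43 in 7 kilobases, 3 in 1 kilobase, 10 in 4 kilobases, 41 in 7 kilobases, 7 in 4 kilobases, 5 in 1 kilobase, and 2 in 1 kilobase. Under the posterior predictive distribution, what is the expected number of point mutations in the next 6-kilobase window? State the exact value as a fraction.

Total count: 13 + 43 + 3 + 10 + 41 + 7 + 5 + 2 = 124.
Total exposure: 4 + 7 + 1 + 4 + 7 + 4 + 1 + 1 = 29 kilobases.
The Gamma prior is conjugate for the Poisson rate, so λ | data ~ Gamma(7+124, 17+29) = Gamma(131, 46).
Predictive mean over a 6-kilobase window = T·E[λ|data] = 6·131/46 = 393/23.

393/23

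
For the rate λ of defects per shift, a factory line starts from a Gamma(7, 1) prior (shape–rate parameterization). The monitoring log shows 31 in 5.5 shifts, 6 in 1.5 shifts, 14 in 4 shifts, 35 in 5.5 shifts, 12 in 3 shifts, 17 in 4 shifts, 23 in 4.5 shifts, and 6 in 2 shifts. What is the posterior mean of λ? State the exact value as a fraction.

Total count: 31 + 6 + 14 + 35 + 12 + 17 + 23 + 6 = 144.
Total exposure: 5.5 + 1.5 + 4 + 5.5 + 3 + 4 + 4.5 + 2 = 30 shifts.
The Gamma prior is conjugate for the Poisson rate, so λ | data ~ Gamma(7+144, 1+30) = Gamma(151, 31).
Posterior mean = α'/β' = 151/31.

151/31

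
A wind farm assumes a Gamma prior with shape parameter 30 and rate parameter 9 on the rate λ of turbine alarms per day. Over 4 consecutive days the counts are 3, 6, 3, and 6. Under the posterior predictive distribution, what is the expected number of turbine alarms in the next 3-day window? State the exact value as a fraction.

Total count: 3 + 6 + 3 + 6 = 18.
Total exposure: 4 days.
Gamma(α, β) with Poisson data over total exposure Σt gives posterior Gamma(α+Σx, β+Σt) = Gamma(48, 13).
Predictive mean over a 3-day window = T·E[λ|data] = 3·48/13 = 144/13.

144/13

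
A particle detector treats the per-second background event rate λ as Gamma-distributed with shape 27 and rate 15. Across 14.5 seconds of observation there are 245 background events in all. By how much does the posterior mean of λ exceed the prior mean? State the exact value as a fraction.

Total count 245 over total exposure 14.5 seconds.
Conjugate update: add total count to the shape and total exposure to the rate, giving Gamma(272, 59/2).
Posterior mean = 272/(59/2) = 544/59; prior mean = 27/15 = 9/5. Difference = 544/59 − 9/5 = 2189/295.

2189/295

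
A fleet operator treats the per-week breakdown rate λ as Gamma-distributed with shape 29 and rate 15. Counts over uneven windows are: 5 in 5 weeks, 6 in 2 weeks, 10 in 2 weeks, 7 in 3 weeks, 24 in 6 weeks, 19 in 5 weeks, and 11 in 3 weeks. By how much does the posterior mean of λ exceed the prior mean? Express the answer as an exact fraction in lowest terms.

Total count: 5 + 6 + 10 + 7 + 24 + 19 + 11 = 82.
Total exposure: 5 + 2 + 2 + 3 + 6 + 5 + 3 = 26 weeks.
Conjugate update: add total count to the shape and total exposure to the rate, giving Gamma(111, 41).
Posterior mean = 111/41 = 111/41; prior mean = 29/15 = 29/15. Difference = 111/41 − 29/15 = 476/615.

476/615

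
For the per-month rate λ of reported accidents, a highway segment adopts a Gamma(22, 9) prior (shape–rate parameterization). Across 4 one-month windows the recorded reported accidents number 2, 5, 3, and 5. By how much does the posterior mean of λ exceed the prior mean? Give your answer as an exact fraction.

47/117

Total count: 2 + 5 + 3 + 5 = 15.
Total exposure: 4 months.
Posterior: α' = 22 + 15 = 37, β' = 9 + 4 = 13.
Posterior mean = 37/13 = 37/13; prior mean = 22/9 = 22/9. Difference = 37/13 − 22/9 = 47/117.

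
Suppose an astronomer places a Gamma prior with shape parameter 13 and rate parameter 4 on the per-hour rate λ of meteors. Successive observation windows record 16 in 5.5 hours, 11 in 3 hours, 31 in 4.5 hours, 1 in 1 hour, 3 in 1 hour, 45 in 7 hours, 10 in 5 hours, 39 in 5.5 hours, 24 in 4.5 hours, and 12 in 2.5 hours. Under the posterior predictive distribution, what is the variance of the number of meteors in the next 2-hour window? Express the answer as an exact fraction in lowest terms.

Total count: 16 + 11 + 31 + 1 + 3 + 45 + 10 + 39 + 24 + 12 = 192.
Total exposure: 5.5 + 3 + 4.5 + 1 + 1 + 7 + 5 + 5.5 + 4.5 + 2.5 = 39.5 hours.
Gamma(α, β) with Poisson data over total exposure Σt gives posterior Gamma(α+Σx, β+Σt) = Gamma(205, 87/2).
The posterior predictive for a window of length T is Negative Binomial with variance T·α'·(β'+T)/β'² = 2·205·(91/2)/(7569/4) = 74620/7569.

74620/7569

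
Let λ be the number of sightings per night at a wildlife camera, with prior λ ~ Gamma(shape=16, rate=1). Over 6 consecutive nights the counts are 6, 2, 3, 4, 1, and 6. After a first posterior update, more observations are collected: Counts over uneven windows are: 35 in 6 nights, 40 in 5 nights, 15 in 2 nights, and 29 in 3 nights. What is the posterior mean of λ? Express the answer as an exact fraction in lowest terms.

Total count: 6 + 2 + 3 + 4 + 1 + 6 = 22.
Total exposure: 6 nights.
After the first batch: Gamma(16 + 22, 1 + 6) = Gamma(38, 7).
Total count: 35 + 40 + 15 + 29 = 119.
Total exposure: 6 + 5 + 2 + 3 = 16 nights.
After the second batch: Gamma(38 + 119, 7 + 16) = Gamma(157, 23).
Posterior mean = α'/β' = 157/23.

157/23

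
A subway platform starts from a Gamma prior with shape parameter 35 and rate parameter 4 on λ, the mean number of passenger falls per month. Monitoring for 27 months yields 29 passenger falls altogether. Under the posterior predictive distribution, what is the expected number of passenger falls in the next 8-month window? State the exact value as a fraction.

Total count 29 over total exposure 27 months.
Gamma(α, β) with Poisson data over total exposure Σt gives posterior Gamma(α+Σx, β+Σt) = Gamma(64, 31).
Predictive mean over an 8-month window = T·E[λ|data] = 8·64/31 = 512/31.

512/31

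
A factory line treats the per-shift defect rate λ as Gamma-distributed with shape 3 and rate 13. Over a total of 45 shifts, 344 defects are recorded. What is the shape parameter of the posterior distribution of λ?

Total count 344 over total exposure 45 shifts.
Conjugate update: add total count to the shape and total exposure to the rate, giving Gamma(347, 58).

347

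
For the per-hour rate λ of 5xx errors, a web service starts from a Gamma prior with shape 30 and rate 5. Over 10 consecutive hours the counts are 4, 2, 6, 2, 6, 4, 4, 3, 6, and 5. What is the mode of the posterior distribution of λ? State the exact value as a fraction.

71/15

Total count: 4 + 2 + 6 + 2 + 6 + 4 + 4 + 3 + 6 + 5 = 42.
Total exposure: 10 hours.
By Gamma–Poisson conjugacy, the posterior is Gamma(α + Σx, β + Σt) = Gamma(30 + 42, 5 + 10) = Gamma(72, 15).
Posterior mode = (α'−1)/β' = 71/15.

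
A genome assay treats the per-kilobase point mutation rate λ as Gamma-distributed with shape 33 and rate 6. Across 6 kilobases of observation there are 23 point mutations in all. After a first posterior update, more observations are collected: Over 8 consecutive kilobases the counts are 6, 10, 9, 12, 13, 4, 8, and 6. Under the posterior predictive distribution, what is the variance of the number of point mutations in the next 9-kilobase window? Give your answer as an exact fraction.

8091/100

Total count 23 over total exposure 6 kilobases.
After the first batch: Gamma(33 + 23, 6 + 6) = Gamma(56, 12).
Total count: 6 + 10 + 9 + 12 + 13 + 4 + 8 + 6 = 68.
Total exposure: 8 kilobases.
After the second batch: Gamma(56 + 68, 12 + 8) = Gamma(124, 20).
The posterior predictive for a window of length T is Negative Binomial with variance T·α'·(β'+T)/β'² = 9·124·29/400 = 8091/100.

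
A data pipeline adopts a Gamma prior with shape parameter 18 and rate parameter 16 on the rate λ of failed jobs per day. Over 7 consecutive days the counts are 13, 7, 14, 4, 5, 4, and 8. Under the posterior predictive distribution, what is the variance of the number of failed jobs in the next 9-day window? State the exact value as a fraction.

21024/529

Total count: 13 + 7 + 14 + 4 + 5 + 4 + 8 = 55.
Total exposure: 7 days.
Posterior: α' = 18 + 55 = 73, β' = 16 + 7 = 23.
The posterior predictive for a window of length T is Negative Binomial with variance T·α'·(β'+T)/β'² = 9·73·32/529 = 21024/529.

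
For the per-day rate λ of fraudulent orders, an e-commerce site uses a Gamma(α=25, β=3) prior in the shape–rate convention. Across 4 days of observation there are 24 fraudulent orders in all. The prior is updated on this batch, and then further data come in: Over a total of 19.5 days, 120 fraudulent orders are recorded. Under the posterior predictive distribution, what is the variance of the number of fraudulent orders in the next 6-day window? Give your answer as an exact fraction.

Total count 24 over total exposure 4 days.
After the first batch: Gamma(25 + 24, 3 + 4) = Gamma(49, 7).
Total count 120 over total exposure 19.5 days.
After the second batch: Gamma(49 + 120, 7 + 19.5) = Gamma(169, 53/2).
The posterior predictive for a window of length T is Negative Binomial with variance T·α'·(β'+T)/β'² = 6·169·(65/2)/(2809/4) = 131820/2809.

131820/2809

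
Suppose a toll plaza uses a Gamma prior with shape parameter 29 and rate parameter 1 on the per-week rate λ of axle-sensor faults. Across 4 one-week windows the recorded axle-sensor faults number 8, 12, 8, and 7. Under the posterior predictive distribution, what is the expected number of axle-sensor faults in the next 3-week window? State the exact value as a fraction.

Total count: 8 + 12 + 8 + 7 = 35.
Total exposure: 4 weeks.
By Gamma–Poisson conjugacy, the posterior is Gamma(α + Σx, β + Σt) = Gamma(29 + 35, 1 + 4) = Gamma(64, 5).
Predictive mean over a 3-week window = T·E[λ|data] = 3·64/5 = 192/5.

192/5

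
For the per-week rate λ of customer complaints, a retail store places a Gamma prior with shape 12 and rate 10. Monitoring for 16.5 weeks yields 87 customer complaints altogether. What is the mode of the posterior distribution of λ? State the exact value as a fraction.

Total count 87 over total exposure 16.5 weeks.
By Gamma–Poisson conjugacy, the posterior is Gamma(α + Σx, β + Σt) = Gamma(12 + 87, 10 + 16.5) = Gamma(99, 53/2).
Posterior mode = (α'−1)/β' = 98/(53/2) = 196/53.

196/53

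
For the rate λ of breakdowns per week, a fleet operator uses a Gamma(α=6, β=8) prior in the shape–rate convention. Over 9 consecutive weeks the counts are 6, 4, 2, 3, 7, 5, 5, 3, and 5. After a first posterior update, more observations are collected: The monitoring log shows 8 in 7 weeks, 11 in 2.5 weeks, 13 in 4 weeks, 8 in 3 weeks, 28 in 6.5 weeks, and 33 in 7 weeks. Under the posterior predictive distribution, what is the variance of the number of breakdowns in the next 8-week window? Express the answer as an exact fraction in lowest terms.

64680/2209

Total count: 6 + 4 + 2 + 3 + 7 + 5 + 5 + 3 + 5 = 40.
Total exposure: 9 weeks.
After the first batch: Gamma(6 + 40, 8 + 9) = Gamma(46, 17).
Total count: 8 + 11 + 13 + 8 + 28 + 33 = 101.
Total exposure: 7 + 2.5 + 4 + 3 + 6.5 + 7 = 30 weeks.
After the second batch: Gamma(46 + 101, 17 + 30) = Gamma(147, 47).
The posterior predictive for a window of length T is Negative Binomial with variance T·α'·(β'+T)/β'² = 8·147·55/2209 = 64680/2209.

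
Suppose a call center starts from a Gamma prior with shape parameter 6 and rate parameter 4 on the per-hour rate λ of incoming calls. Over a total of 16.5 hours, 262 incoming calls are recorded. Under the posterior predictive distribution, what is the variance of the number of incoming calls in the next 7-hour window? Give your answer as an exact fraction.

Total count 262 over total exposure 16.5 hours.
By Gamma–Poisson conjugacy, the posterior is Gamma(α + Σx, β + Σt) = Gamma(6 + 262, 4 + 16.5) = Gamma(268, 41/2).
The posterior predictive for a window of length T is Negative Binomial with variance T·α'·(β'+T)/β'² = 7·268·(55/2)/(1681/4) = 206360/1681.

206360/1681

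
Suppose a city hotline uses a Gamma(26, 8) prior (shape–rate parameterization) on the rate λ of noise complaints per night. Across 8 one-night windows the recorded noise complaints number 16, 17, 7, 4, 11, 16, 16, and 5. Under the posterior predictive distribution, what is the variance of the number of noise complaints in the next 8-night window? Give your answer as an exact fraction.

Total count: 16 + 17 + 7 + 4 + 11 + 16 + 16 + 5 = 92.
Total exposure: 8 nights.
Conjugate update: add total count to the shape and total exposure to the rate, giving Gamma(118, 16).
The posterior predictive for a window of length T is Negative Binomial with variance T·α'·(β'+T)/β'² = 8·118·24/256 = 177/2.

177/2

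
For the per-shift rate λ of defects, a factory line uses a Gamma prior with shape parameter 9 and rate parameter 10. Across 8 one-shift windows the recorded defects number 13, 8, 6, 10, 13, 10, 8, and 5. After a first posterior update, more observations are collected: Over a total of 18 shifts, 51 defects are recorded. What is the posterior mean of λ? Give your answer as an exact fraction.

133/36

Total count: 13 + 8 + 6 + 10 + 13 + 10 + 8 + 5 = 73.
Total exposure: 8 shifts.
After the first batch: Gamma(9 + 73, 10 + 8) = Gamma(82, 18).
Total count 51 over total exposure 18 shifts.
After the second batch: Gamma(82 + 51, 18 + 18) = Gamma(133, 36).
Posterior mean = α'/β' = 133/36.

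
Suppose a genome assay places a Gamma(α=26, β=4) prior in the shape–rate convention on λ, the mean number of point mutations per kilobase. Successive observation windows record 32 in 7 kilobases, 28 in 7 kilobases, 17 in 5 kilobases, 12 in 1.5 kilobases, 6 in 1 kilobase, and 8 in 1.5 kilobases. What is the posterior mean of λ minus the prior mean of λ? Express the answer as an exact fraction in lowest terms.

-31/18

Total count: 32 + 28 + 17 + 12 + 6 + 8 = 103.
Total exposure: 7 + 7 + 5 + 1.5 + 1 + 1.5 = 23 kilobases.
The Gamma prior is conjugate for the Poisson rate, so λ | data ~ Gamma(26+103, 4+23) = Gamma(129, 27).
Posterior mean = 129/27 = 43/9; prior mean = 26/4 = 13/2. Difference = 43/9 − 13/2 = -31/18.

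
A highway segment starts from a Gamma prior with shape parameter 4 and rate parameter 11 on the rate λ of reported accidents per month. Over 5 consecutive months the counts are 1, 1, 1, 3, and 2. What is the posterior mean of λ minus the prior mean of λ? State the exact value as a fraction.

Total count: 1 + 1 + 1 + 3 + 2 = 8.
Total exposure: 5 months.
By Gamma–Poisson conjugacy, the posterior is Gamma(α + Σx, β + Σt) = Gamma(4 + 8, 11 + 5) = Gamma(12, 16).
Posterior mean = 12/16 = 3/4; prior mean = 4/11 = 4/11. Difference = 3/4 − 4/11 = 17/44.

17/44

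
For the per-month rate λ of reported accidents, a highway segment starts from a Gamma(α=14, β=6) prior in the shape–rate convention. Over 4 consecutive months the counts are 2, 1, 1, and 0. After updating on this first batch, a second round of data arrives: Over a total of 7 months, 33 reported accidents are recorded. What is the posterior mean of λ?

3

Total count: 2 + 1 + 1 + 0 = 4.
Total exposure: 4 months.
After the first batch: Gamma(14 + 4, 6 + 4) = Gamma(18, 10).
Total count 33 over total exposure 7 months.
After the second batch: Gamma(18 + 33, 10 + 7) = Gamma(51, 17).
Posterior mean = α'/β' = 51/17 = 3.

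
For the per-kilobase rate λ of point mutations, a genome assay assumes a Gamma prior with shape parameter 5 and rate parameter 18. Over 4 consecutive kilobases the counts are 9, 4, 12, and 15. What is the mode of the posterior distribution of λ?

Total count: 9 + 4 + 12 + 15 = 40.
Total exposure: 4 kilobases.
Gamma(α, β) with Poisson data over total exposure Σt gives posterior Gamma(α+Σx, β+Σt) = Gamma(45, 22).
Posterior mode = (α'−1)/β' = 44/22 = 2.

2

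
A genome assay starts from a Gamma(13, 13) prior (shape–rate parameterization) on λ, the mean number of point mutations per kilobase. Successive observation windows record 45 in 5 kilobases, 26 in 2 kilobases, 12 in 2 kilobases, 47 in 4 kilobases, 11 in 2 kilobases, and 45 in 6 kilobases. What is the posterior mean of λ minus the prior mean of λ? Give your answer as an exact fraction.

Total count: 45 + 26 + 12 + 47 + 11 + 45 = 186.
Total exposure: 5 + 2 + 2 + 4 + 2 + 6 = 21 kilobases.
Posterior: α' = 13 + 186 = 199, β' = 13 + 21 = 34.
Posterior mean = 199/34 = 199/34; prior mean = 13/13 = 1. Difference = 199/34 − 1 = 165/34.

165/34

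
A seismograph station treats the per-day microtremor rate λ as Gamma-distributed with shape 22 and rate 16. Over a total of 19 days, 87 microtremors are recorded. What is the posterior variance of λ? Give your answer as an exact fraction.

109/1225

Total count 87 over total exposure 19 days.
By Gamma–Poisson conjugacy, the posterior is Gamma(α + Σx, β + Σt) = Gamma(22 + 87, 16 + 19) = Gamma(109, 35).
Posterior variance = α'/β'² = 109/1225.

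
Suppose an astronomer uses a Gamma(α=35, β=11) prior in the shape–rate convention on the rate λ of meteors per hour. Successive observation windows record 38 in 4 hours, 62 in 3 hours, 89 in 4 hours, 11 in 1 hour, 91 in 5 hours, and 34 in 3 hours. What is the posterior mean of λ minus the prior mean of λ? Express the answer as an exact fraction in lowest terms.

2875/341

Total count: 38 + 62 + 89 + 11 + 91 + 34 = 325.
Total exposure: 4 + 3 + 4 + 1 + 5 + 3 = 20 hours.
By Gamma–Poisson conjugacy, the posterior is Gamma(α + Σx, β + Σt) = Gamma(35 + 325, 11 + 20) = Gamma(360, 31).
Posterior mean = 360/31 = 360/31; prior mean = 35/11 = 35/11. Difference = 360/31 − 35/11 = 2875/341.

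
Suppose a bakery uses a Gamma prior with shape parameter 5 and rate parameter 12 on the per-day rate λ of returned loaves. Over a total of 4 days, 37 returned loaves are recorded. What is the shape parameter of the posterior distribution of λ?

Total count 37 over total exposure 4 days.
By Gamma–Poisson conjugacy, the posterior is Gamma(α + Σx, β + Σt) = Gamma(5 + 37, 12 + 4) = Gamma(42, 16).

42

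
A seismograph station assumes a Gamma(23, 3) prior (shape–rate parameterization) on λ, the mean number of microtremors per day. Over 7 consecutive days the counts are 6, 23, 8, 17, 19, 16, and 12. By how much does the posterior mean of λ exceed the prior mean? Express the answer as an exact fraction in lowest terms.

Total count: 6 + 23 + 8 + 17 + 19 + 16 + 12 = 101.
Total exposure: 7 days.
Gamma(α, β) with Poisson data over total exposure Σt gives posterior Gamma(α+Σx, β+Σt) = Gamma(124, 10).
Posterior mean = 124/10 = 62/5; prior mean = 23/3 = 23/3. Difference = 62/5 − 23/3 = 71/15.

71/15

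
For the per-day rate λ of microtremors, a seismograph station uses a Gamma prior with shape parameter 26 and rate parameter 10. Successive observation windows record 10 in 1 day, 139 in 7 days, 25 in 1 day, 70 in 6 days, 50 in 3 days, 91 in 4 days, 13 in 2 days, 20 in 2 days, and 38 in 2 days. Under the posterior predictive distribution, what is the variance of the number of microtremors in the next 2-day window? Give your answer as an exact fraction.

Total count: 10 + 139 + 25 + 70 + 50 + 91 + 13 + 20 + 38 = 456.
Total exposure: 1 + 7 + 1 + 6 + 3 + 4 + 2 + 2 + 2 = 28 days.
By Gamma–Poisson conjugacy, the posterior is Gamma(α + Σx, β + Σt) = Gamma(26 + 456, 10 + 28) = Gamma(482, 38).
The posterior predictive for a window of length T is Negative Binomial with variance T·α'·(β'+T)/β'² = 2·482·40/1444 = 9640/361.

9640/361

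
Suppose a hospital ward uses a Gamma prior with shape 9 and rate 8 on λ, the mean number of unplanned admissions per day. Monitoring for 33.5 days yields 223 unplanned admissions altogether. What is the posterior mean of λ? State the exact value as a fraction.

Total count 223 over total exposure 33.5 days.
Posterior: α' = 9 + 223 = 232, β' = 8 + 33.5 = 83/2.
Posterior mean = α'/β' = 232/(83/2) = 464/83.

464/83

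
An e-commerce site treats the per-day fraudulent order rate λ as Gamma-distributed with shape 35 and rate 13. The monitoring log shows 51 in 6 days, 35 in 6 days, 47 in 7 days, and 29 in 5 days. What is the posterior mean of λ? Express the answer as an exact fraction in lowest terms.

197/37

Total count: 51 + 35 + 47 + 29 = 162.
Total exposure: 6 + 6 + 7 + 5 = 24 days.
Posterior: α' = 35 + 162 = 197, β' = 13 + 24 = 37.
Posterior mean = α'/β' = 197/37.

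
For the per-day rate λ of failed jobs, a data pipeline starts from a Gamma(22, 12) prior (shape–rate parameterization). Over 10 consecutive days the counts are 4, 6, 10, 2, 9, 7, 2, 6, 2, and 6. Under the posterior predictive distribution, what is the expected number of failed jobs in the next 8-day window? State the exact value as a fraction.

Total count: 4 + 6 + 10 + 2 + 9 + 7 + 2 + 6 + 2 + 6 = 54.
Total exposure: 10 days.
By Gamma–Poisson conjugacy, the posterior is Gamma(α + Σx, β + Σt) = Gamma(22 + 54, 12 + 10) = Gamma(76, 22).
Predictive mean over an 8-day window = T·E[λ|data] = 8·76/22 = 304/11.

304/11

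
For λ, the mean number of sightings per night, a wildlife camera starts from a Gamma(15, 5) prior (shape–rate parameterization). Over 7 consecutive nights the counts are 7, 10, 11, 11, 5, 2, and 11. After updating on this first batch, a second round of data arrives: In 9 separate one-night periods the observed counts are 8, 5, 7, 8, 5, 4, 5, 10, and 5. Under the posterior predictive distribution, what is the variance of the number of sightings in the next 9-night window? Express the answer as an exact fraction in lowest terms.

Total count: 7 + 10 + 11 + 11 + 5 + 2 + 11 = 57.
Total exposure: 7 nights.
After the first batch: Gamma(15 + 57, 5 + 7) = Gamma(72, 12).
Total count: 8 + 5 + 7 + 8 + 5 + 4 + 5 + 10 + 5 = 57.
Total exposure: 9 nights.
After the second batch: Gamma(72 + 57, 12 + 9) = Gamma(129, 21).
The posterior predictive for a window of length T is Negative Binomial with variance T·α'·(β'+T)/β'² = 9·129·30/441 = 3870/49.

3870/49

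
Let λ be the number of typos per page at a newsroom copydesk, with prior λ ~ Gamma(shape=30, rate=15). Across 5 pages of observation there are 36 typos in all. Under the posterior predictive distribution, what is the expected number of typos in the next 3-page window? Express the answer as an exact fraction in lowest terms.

99/10

Total count 36 over total exposure 5 pages.
The Gamma prior is conjugate for the Poisson rate, so λ | data ~ Gamma(30+36, 15+5) = Gamma(66, 20).
Predictive mean over a 3-page window = T·E[λ|data] = 3·66/20 = 99/10.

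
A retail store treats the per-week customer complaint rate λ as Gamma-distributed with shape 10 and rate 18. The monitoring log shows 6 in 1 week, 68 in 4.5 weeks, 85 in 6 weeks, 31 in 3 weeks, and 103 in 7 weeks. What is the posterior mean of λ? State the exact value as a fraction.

606/79

Total count: 6 + 68 + 85 + 31 + 103 = 293.
Total exposure: 1 + 4.5 + 6 + 3 + 7 = 21.5 weeks.
The Gamma prior is conjugate for the Poisson rate, so λ | data ~ Gamma(10+293, 18+21.5) = Gamma(303, 79/2).
Posterior mean = α'/β' = 303/(79/2) = 606/79.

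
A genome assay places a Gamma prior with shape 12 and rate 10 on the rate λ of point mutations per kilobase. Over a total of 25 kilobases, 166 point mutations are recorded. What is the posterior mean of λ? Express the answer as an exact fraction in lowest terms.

Total count 166 over total exposure 25 kilobases.
Gamma(α, β) with Poisson data over total exposure Σt gives posterior Gamma(α+Σx, β+Σt) = Gamma(178, 35).
Posterior mean = α'/β' = 178/35.

178/35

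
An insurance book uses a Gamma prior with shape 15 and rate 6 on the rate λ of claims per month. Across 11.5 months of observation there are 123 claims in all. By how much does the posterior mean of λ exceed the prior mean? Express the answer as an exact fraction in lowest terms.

377/70

Total count 123 over total exposure 11.5 months.
Posterior: α' = 15 + 123 = 138, β' = 6 + 11.5 = 35/2.
Posterior mean = 138/(35/2) = 276/35; prior mean = 15/6 = 5/2. Difference = 276/35 − 5/2 = 377/70.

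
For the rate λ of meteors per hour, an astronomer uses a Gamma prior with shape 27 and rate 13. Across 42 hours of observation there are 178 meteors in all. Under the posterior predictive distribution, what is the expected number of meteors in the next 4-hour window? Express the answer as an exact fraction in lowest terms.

Total count 178 over total exposure 42 hours.
The Gamma prior is conjugate for the Poisson rate, so λ | data ~ Gamma(27+178, 13+42) = Gamma(205, 55).
Predictive mean over a 4-hour window = T·E[λ|data] = 4·205/55 = 164/11.

164/11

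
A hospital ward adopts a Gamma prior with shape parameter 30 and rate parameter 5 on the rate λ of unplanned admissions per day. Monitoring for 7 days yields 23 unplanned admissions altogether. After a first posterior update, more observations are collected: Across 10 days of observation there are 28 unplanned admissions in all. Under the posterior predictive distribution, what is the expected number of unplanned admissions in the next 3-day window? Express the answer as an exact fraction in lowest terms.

243/22

Total count 23 over total exposure 7 days.
After the first batch: Gamma(30 + 23, 5 + 7) = Gamma(53, 12).
Total count 28 over total exposure 10 days.
After the second batch: Gamma(53 + 28, 12 + 10) = Gamma(81, 22).
Predictive mean over a 3-day window = T·E[λ|data] = 3·81/22 = 243/22.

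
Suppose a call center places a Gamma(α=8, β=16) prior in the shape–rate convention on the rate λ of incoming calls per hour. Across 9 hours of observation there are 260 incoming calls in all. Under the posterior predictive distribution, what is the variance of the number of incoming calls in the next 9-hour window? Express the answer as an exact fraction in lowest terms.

82008/625

Total count 260 over total exposure 9 hours.
The Gamma prior is conjugate for the Poisson rate, so λ | data ~ Gamma(8+260, 16+9) = Gamma(268, 25).
The posterior predictive for a window of length T is Negative Binomial with variance T·α'·(β'+T)/β'² = 9·268·34/625 = 82008/625.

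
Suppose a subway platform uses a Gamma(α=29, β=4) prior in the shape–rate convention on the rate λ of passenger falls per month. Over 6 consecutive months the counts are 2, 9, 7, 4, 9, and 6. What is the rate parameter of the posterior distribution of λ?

Total count: 2 + 9 + 7 + 4 + 9 + 6 = 37.
Total exposure: 6 months.
Conjugate update: add total count to the shape and total exposure to the rate, giving Gamma(66, 10).

10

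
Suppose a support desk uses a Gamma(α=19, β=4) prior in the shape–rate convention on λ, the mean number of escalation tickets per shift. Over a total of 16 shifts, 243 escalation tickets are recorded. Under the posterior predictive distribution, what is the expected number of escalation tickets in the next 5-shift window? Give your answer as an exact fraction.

Total count 243 over total exposure 16 shifts.
Gamma(α, β) with Poisson data over total exposure Σt gives posterior Gamma(α+Σx, β+Σt) = Gamma(262, 20).
Predictive mean over a 5-shift window = T·E[λ|data] = 5·262/20 = 131/2.

131/2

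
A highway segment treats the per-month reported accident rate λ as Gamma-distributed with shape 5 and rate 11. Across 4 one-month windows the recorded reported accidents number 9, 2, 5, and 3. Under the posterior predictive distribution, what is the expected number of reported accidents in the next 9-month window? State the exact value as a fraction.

Total count: 9 + 2 + 5 + 3 = 19.
Total exposure: 4 months.
Posterior: α' = 5 + 19 = 24, β' = 11 + 4 = 15.
Predictive mean over a 9-month window = T·E[λ|data] = 9·24/15 = 72/5.

72/5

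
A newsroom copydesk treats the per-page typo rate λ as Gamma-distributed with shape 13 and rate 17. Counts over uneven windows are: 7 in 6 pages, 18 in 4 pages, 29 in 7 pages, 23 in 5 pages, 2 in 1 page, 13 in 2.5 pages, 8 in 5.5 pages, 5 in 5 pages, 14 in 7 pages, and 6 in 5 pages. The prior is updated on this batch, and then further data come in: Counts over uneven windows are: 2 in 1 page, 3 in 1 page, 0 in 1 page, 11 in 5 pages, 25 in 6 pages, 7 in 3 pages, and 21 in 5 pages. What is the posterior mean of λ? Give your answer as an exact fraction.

Total count: 7 + 18 + 29 + 23 + 2 + 13 + 8 + 5 + 14 + 6 = 125.
Total exposure: 6 + 4 + 7 + 5 + 1 + 2.5 + 5.5 + 5 + 7 + 5 = 48 pages.
After the first batch: Gamma(13 + 125, 17 + 48) = Gamma(138, 65).
Total count: 2 + 3 + 0 + 11 + 25 + 7 + 21 = 69.
Total exposure: 1 + 1 + 1 + 5 + 6 + 3 + 5 = 22 pages.
After the second batch: Gamma(138 + 69, 65 + 22) = Gamma(207, 87).
Posterior mean = α'/β' = 207/87 = 69/29.

69/29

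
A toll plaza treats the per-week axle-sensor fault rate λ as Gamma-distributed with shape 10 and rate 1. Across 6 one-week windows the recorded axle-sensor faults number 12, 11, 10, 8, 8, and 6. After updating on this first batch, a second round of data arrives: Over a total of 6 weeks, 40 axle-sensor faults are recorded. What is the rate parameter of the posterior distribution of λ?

Total count: 12 + 11 + 10 + 8 + 8 + 6 = 55.
Total exposure: 6 weeks.
After the first batch: Gamma(10 + 55, 1 + 6) = Gamma(65, 7).
Total count 40 over total exposure 6 weeks.
After the second batch: Gamma(65 + 40, 7 + 6) = Gamma(105, 13).

13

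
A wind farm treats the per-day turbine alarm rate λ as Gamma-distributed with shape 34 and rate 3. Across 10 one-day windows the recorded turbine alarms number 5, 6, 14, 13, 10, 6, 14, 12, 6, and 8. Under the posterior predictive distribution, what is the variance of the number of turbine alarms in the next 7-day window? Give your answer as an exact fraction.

Total count: 5 + 6 + 14 + 13 + 10 + 6 + 14 + 12 + 6 + 8 = 94.
Total exposure: 10 days.
Conjugate update: add total count to the shape and total exposure to the rate, giving Gamma(128, 13).
The posterior predictive for a window of length T is Negative Binomial with variance T·α'·(β'+T)/β'² = 7·128·20/169 = 17920/169.

17920/169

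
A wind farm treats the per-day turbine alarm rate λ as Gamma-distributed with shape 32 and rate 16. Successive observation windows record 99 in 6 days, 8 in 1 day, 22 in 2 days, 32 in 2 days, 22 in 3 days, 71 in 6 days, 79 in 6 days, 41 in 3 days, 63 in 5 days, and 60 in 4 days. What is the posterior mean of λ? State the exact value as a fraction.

Total count: 99 + 8 + 22 + 32 + 22 + 71 + 79 + 41 + 63 + 60 = 497.
Total exposure: 6 + 1 + 2 + 2 + 3 + 6 + 6 + 3 + 5 + 4 = 38 days.
Conjugate update: add total count to the shape and total exposure to the rate, giving Gamma(529, 54).
Posterior mean = α'/β' = 529/54.

529/54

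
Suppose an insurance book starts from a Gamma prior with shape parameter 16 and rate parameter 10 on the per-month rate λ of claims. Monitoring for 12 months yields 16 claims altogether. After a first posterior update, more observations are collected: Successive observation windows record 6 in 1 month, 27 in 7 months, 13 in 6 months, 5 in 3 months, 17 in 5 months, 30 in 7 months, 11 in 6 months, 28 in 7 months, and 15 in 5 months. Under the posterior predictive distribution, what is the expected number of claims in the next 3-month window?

Total count 16 over total exposure 12 months.
After the first batch: Gamma(16 + 16, 10 + 12) = Gamma(32, 22).
Total count: 6 + 27 + 13 + 5 + 17 + 30 + 11 + 28 + 15 = 152.
Total exposure: 1 + 7 + 6 + 3 + 5 + 7 + 6 + 7 + 5 = 47 months.
After the second batch: Gamma(32 + 152, 22 + 47) = Gamma(184, 69).
Predictive mean over a 3-month window = T·E[λ|data] = 3·184/69 = 8.

8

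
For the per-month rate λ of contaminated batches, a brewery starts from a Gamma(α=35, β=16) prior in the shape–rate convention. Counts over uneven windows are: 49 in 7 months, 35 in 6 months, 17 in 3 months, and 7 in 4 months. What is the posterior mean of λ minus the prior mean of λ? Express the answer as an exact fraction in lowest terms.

Total count: 49 + 35 + 17 + 7 = 108.
Total exposure: 7 + 6 + 3 + 4 = 20 months.
By Gamma–Poisson conjugacy, the posterior is Gamma(α + Σx, β + Σt) = Gamma(35 + 108, 16 + 20) = Gamma(143, 36).
Posterior mean = 143/36 = 143/36; prior mean = 35/16 = 35/16. Difference = 143/36 − 35/16 = 257/144.

257/144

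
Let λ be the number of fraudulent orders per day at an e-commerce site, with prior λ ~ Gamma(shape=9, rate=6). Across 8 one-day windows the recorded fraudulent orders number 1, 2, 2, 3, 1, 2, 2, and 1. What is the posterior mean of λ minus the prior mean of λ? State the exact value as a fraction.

1/7

Total count: 1 + 2 + 2 + 3 + 1 + 2 + 2 + 1 = 14.
Total exposure: 8 days.
Conjugate update: add total count to the shape and total exposure to the rate, giving Gamma(23, 14).
Posterior mean = 23/14 = 23/14; prior mean = 9/6 = 3/2. Difference = 23/14 − 3/2 = 1/7.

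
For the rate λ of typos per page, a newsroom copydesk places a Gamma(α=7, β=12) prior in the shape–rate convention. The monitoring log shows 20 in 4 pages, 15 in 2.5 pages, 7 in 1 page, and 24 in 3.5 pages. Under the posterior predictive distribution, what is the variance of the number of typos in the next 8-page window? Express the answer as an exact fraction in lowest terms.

18104/529

Total count: 20 + 15 + 7 + 24 = 66.
Total exposure: 4 + 2.5 + 1 + 3.5 = 11 pages.
Posterior: α' = 7 + 66 = 73, β' = 12 + 11 = 23.
The posterior predictive for a window of length T is Negative Binomial with variance T·α'·(β'+T)/β'² = 8·73·31/529 = 18104/529.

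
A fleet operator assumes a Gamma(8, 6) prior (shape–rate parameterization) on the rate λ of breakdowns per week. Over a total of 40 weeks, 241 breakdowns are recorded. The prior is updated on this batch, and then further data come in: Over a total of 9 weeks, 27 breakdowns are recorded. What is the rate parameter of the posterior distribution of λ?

55

Total count 241 over total exposure 40 weeks.
After the first batch: Gamma(8 + 241, 6 + 40) = Gamma(249, 46).
Total count 27 over total exposure 9 weeks.
After the second batch: Gamma(249 + 27, 46 + 9) = Gamma(276, 55).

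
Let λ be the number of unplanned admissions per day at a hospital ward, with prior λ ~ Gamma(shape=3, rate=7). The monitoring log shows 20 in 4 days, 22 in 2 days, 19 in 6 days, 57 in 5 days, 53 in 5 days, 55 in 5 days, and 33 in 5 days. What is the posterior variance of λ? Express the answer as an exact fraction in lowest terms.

Total count: 20 + 22 + 19 + 57 + 53 + 55 + 33 = 259.
Total exposure: 4 + 2 + 6 + 5 + 5 + 5 + 5 = 32 days.
The Gamma prior is conjugate for the Poisson rate, so λ | data ~ Gamma(3+259, 7+32) = Gamma(262, 39).
Posterior variance = α'/β'² = 262/1521.

262/1521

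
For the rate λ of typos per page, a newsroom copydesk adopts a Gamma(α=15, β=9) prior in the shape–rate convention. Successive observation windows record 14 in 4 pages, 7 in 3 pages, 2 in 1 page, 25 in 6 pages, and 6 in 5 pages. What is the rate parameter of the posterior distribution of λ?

Total count: 14 + 7 + 2 + 25 + 6 = 54.
Total exposure: 4 + 3 + 1 + 6 + 5 = 19 pages.
Gamma(α, β) with Poisson data over total exposure Σt gives posterior Gamma(α+Σx, β+Σt) = Gamma(69, 28).

28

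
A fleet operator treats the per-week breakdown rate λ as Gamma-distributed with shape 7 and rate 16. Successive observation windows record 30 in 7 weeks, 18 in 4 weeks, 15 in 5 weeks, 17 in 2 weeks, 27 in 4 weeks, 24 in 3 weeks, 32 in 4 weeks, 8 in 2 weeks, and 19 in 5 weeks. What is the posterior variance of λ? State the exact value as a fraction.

197/2704

Total count: 30 + 18 + 15 + 17 + 27 + 24 + 32 + 8 + 19 = 190.
Total exposure: 7 + 4 + 5 + 2 + 4 + 3 + 4 + 2 + 5 = 36 weeks.
Gamma(α, β) with Poisson data over total exposure Σt gives posterior Gamma(α+Σx, β+Σt) = Gamma(197, 52).
Posterior variance = α'/β'² = 197/2704.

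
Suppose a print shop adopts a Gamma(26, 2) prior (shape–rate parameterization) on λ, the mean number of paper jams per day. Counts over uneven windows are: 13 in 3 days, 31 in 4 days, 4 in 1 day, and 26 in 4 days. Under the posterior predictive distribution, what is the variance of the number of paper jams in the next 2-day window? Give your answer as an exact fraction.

800/49

Total count: 13 + 31 + 4 + 26 = 74.
Total exposure: 3 + 4 + 1 + 4 = 12 days.
Posterior: α' = 26 + 74 = 100, β' = 2 + 12 = 14.
The posterior predictive for a window of length T is Negative Binomial with variance T·α'·(β'+T)/β'² = 2·100·16/196 = 800/49.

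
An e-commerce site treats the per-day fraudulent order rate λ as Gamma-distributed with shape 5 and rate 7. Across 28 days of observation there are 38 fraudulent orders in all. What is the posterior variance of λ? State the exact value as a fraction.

43/1225

Total count 38 over total exposure 28 days.
Posterior: α' = 5 + 38 = 43, β' = 7 + 28 = 35.
Posterior variance = α'/β'² = 43/1225.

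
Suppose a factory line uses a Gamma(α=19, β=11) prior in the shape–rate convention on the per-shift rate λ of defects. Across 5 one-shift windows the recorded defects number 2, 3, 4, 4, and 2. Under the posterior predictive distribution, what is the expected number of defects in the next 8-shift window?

17

Total count: 2 + 3 + 4 + 4 + 2 = 15.
Total exposure: 5 shifts.
Gamma(α, β) with Poisson data over total exposure Σt gives posterior Gamma(α+Σx, β+Σt) = Gamma(34, 16).
Predictive mean over an 8-shift window = T·E[λ|data] = 8·34/16 = 17.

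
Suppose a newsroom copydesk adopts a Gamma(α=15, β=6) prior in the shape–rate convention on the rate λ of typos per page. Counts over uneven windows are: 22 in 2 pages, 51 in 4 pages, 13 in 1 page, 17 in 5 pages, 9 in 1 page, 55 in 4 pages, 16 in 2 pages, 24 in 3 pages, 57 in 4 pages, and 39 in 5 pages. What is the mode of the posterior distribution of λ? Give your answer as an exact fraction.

Total count: 22 + 51 + 13 + 17 + 9 + 55 + 16 + 24 + 57 + 39 = 303.
Total exposure: 2 + 4 + 1 + 5 + 1 + 4 + 2 + 3 + 4 + 5 = 31 pages.
Conjugate update: add total count to the shape and total exposure to the rate, giving Gamma(318, 37).
Posterior mode = (α'−1)/β' = 317/37.

317/37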